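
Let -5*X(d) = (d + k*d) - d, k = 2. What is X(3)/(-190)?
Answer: 3/475 ≈ 0.0063158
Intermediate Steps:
X(d) = -2*d/5 (X(d) = -((d + 2*d) - d)/5 = -(3*d - d)/5 = -2*d/5)
X(3)/(-190) = (-⅖*3)/(-190) = -1/190*(-6/5) = 3/475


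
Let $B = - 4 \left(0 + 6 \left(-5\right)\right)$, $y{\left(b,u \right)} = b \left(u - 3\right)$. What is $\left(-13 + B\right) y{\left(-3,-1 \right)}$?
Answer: $1284$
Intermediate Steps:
$y{\left(b,u \right)} = b \left(-3 + u\right)$
$B = 120$ ($B = - 4 \left(0 - 30\right) = \left(-4\right) \left(-30\right) = 120$)
$\left(-13 + B\right) y{\left(-3,-1 \right)} = \left(-13 + 120\right) \left(- 3 \left(-3 - 1\right)\right) = 107 \left(\left(-3\right) \left(-4\right)\right) = 107 \cdot 12 = 1284$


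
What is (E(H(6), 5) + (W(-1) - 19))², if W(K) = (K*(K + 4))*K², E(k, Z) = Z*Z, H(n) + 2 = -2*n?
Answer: 9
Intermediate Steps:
H(n) = -2 - 2*n
E(k, Z) = Z²
W(K) = K³*(4 + K) (W(K) = (K*(4 + K))*K² = K³*(4 + K))
(E(H(6), 5) + (W(-1) - 19))² = (5² + ((-1)³*(4 - 1) - 19))² = (25 + (-1*3 - 19))² = (25 + (-3 - 19))² = (25 - 22)² = 3² = 9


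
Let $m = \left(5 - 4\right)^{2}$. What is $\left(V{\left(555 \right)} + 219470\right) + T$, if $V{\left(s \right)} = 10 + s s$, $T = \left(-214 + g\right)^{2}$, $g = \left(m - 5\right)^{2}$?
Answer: $566709$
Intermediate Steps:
$m = 1$ ($m = 1^{2} = 1$)
$g = 16$ ($g = \left(1 - 5\right)^{2} = \left(-4\right)^{2} = 16$)
$T = 39204$ ($T = \left(-214 + 16\right)^{2} = \left(-198\right)^{2} = 39204$)
$V{\left(s \right)} = 10 + s^{2}$
$\left(V{\left(555 \right)} + 219470\right) + T = \left(\left(10 + 555^{2}\right) + 219470\right) + 39204 = \left(\left(10 + 308025\right) + 219470\right) + 39204 = \left(308035 + 219470\right) + 39204 = 527505 + 39204 = 566709$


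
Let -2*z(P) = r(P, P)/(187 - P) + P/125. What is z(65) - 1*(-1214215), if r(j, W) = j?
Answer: 7406708289/6100 ≈ 1.2142e+6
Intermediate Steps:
z(P) = -P/250 - P/(2*(187 - P)) (z(P) = -(P/(187 - P) + P/125)/2 = -(P/125 + P/(187 - P))/2 = -P/250 - P/(2*(187 - P)))
z(65) - 1*(-1214215) = (1/250)*65*(312 - 1*65)/(-187 + 65) - 1*(-1214215) = (1/250)*65*(312 - 65)/(-122) + 1214215 = (1/250)*65*(-1/122)*247 + 1214215 = -3211/6100 + 1214215 = 7406708289/6100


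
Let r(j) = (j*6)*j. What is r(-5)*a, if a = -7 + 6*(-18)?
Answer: -17250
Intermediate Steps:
r(j) = 6*j² (r(j) = (6*j)*j = 6*j²)
a = -115 (a = -7 - 108 = -115)
r(-5)*a = (6*(-5)²)*(-115) = (6*25)*(-115) = 150*(-115) = -17250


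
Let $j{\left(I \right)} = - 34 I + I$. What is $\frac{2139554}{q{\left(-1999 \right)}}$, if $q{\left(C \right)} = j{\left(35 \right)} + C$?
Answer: $- \frac{1069777}{1577} \approx -678.36$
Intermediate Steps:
$j{\left(I \right)} = - 33 I$
$q{\left(C \right)} = -1155 + C$ ($q{\left(C \right)} = \left(-33\right) 35 + C = -1155 + C$)
$\frac{2139554}{q{\left(-1999 \right)}} = \frac{2139554}{-1155 - 1999} = \frac{2139554}{-3154} = 2139554 \left(- \frac{1}{3154}\right) = - \frac{1069777}{1577}$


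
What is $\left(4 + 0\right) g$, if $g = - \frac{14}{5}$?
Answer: $- \frac{56}{5} \approx -11.2$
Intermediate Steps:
$g = - \frac{14}{5}$ ($g = \left(-14\right) \frac{1}{5} = - \frac{14}{5} \approx -2.8$)
$\left(4 + 0\right) g = \left(4 + 0\right) \left(- \frac{14}{5}\right) = 4 \left(- \frac{14}{5}\right) = - \frac{56}{5}$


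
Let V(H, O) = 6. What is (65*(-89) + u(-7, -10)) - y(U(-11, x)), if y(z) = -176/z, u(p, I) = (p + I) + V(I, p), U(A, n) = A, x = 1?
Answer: -5812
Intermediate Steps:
u(p, I) = 6 + I + p (u(p, I) = (p + I) + 6 = (I + p) + 6 = 6 + I + p)
(65*(-89) + u(-7, -10)) - y(U(-11, x)) = (65*(-89) + (6 - 10 - 7)) - (-176)/(-11) = (-5785 - 11) - (-176)*(-1)/11 = -5796 - 1*16 = -5796 - 16 = -5812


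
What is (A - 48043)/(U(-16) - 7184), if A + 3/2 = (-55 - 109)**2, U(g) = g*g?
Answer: 42297/13856 ≈ 3.0526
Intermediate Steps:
U(g) = g**2
A = 53789/2 (A = -3/2 + (-55 - 109)**2 = -3/2 + (-164)**2 = -3/2 + 26896 = 53789/2 ≈ 26895.)
(A - 48043)/(U(-16) - 7184) = (53789/2 - 48043)/((-16)**2 - 7184) = -42297/(2*(256 - 7184)) = -42297/2/(-6928) = -42297/2*(-1/6928) = 42297/13856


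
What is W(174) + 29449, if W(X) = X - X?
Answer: 29449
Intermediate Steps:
W(X) = 0
W(174) + 29449 = 0 + 29449 = 29449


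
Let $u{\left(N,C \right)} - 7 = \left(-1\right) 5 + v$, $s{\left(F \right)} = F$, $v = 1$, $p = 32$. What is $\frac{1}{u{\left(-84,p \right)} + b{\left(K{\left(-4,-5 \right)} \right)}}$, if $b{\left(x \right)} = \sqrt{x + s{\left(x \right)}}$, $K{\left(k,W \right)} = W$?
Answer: $\frac{3}{19} - \frac{i \sqrt{10}}{19} \approx 0.15789 - 0.16644 i$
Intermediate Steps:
$u{\left(N,C \right)} = 3$ ($u{\left(N,C \right)} = 7 + \left(\left(-1\right) 5 + 1\right) = 7 + \left(-5 + 1\right) = 7 - 4 = 3$)
$b{\left(x \right)} = \sqrt{2} \sqrt{x}$ ($b{\left(x \right)} = \sqrt{x + x} = \sqrt{2 x} = \sqrt{2} \sqrt{x}$)
$\frac{1}{u{\left(-84,p \right)} + b{\left(K{\left(-4,-5 \right)} \right)}} = \frac{1}{3 + \sqrt{2} \sqrt{-5}} = \frac{1}{3 + \sqrt{2} i \sqrt{5}} = \frac{1}{3 + i \sqrt{10}}$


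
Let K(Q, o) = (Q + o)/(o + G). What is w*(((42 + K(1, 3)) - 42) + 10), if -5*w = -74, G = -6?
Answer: 1924/15 ≈ 128.27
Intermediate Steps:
w = 74/5 (w = -⅕*(-74) = 74/5 ≈ 14.800)
K(Q, o) = (Q + o)/(-6 + o) (K(Q, o) = (Q + o)/(o - 6) = (Q + o)/(-6 + o))
w*(((42 + K(1, 3)) - 42) + 10) = 74*(((42 + (1 + 3)/(-6 + 3)) - 42) + 10)/5 = 74*(((42 + 4/(-3)) - 42) + 10)/5 = 74*(((42 - ⅓*4) - 42) + 10)/5 = 74*(((42 - 4/3) - 42) + 10)/5 = 74*((122/3 - 42) + 10)/5 = 74*(-4/3 + 10)/5 = (74/5)*(26/3) = 1924/15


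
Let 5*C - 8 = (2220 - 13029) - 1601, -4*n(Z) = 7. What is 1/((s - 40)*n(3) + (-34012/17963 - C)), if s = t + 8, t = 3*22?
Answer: 16330/39502377 ≈ 0.00041339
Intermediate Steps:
t = 66
n(Z) = -7/4 (n(Z) = -¼*7 = -7/4)
C = -12402/5 (C = 8/5 + ((2220 - 13029) - 1601)/5 = 8/5 + (-10809 - 1601)/5 = 8/5 + (⅕)*(-12410) = 8/5 - 2482 = -12402/5 ≈ -2480.4)
s = 74 (s = 66 + 8 = 74)
1/((s - 40)*n(3) + (-34012/17963 - C)) = 1/((74 - 40)*(-7/4) + (-34012/17963 - 1*(-12402/5))) = 1/(34*(-7/4) + (-34012*1/17963 + 12402/5)) = 1/(-119/2 + (-3092/1633 + 12402/5)) = 1/(-119/2 + 20237006/8165) = 1/(39502377/16330) = 16330/39502377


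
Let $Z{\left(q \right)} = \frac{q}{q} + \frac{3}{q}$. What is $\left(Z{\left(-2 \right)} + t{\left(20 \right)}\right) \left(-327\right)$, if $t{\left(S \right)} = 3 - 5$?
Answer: $\frac{1635}{2} \approx 817.5$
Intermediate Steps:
$Z{\left(q \right)} = 1 + \frac{3}{q}$
$t{\left(S \right)} = -2$ ($t{\left(S \right)} = 3 - 5 = -2$)
$\left(Z{\left(-2 \right)} + t{\left(20 \right)}\right) \left(-327\right) = \left(\frac{3 - 2}{-2} - 2\right) \left(-327\right) = \left(\left(- \frac{1}{2}\right) 1 - 2\right) \left(-327\right) = \left(- \frac{1}{2} - 2\right) \left(-327\right) = \left(- \frac{5}{2}\right) \left(-327\right) = \frac{1635}{2}$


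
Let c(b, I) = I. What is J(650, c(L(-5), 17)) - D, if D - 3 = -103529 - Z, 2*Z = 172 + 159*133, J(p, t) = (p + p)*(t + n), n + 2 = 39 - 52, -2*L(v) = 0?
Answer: 233571/2 ≈ 1.1679e+5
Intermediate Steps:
L(v) = 0 (L(v) = -½*0 = 0)
n = -15 (n = -2 + (39 - 52) = -2 - 13 = -15)
J(p, t) = 2*p*(-15 + t) (J(p, t) = (p + p)*(t - 15) = (2*p)*(-15 + t) = 2*p*(-15 + t))
Z = 21319/2 (Z = (172 + 159*133)/2 = (172 + 21147)/2 = (½)*21319 = 21319/2 ≈ 10660.)
D = -228371/2 (D = 3 + (-103529 - 1*21319/2) = 3 + (-103529 - 21319/2) = 3 - 228377/2 = -228371/2 ≈ -1.1419e+5)
J(650, c(L(-5), 17)) - D = 2*650*(-15 + 17) - 1*(-228371/2) = 2*650*2 + 228371/2 = 2600 + 228371/2 = 233571/2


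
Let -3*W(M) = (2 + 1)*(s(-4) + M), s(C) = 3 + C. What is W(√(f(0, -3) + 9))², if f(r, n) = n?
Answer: (1 - √6)² ≈ 2.1010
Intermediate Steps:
W(M) = 1 - M (W(M) = -(2 + 1)*((3 - 4) + M)/3 = -(-1 + M) = -(-3 + 3*M)/3 = 1 - M)
W(√(f(0, -3) + 9))² = (1 - √(-3 + 9))² = (1 - √6)²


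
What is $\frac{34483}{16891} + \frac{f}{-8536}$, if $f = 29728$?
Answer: $- \frac{25973595}{18022697} \approx -1.4412$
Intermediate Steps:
$\frac{34483}{16891} + \frac{f}{-8536} = \frac{34483}{16891} + \frac{29728}{-8536} = 34483 \cdot \frac{1}{16891} + 29728 \left(- \frac{1}{8536}\right) = \frac{34483}{16891} - \frac{3716}{1067} = - \frac{25973595}{18022697}$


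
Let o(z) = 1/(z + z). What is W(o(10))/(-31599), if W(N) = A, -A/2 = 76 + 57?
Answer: 266/31599 ≈ 0.0084180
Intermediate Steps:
o(z) = 1/(2*z)
A = -266 (A = -2*(76 + 57) = -2*133 = -266)
W(N) = -266
W(o(10))/(-31599) = -266/(-31599) = -266*(-1/31599) = 266/31599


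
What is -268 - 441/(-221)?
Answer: -58787/221 ≈ -266.00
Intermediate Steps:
-268 - 441/(-221) = -268 - 1/221*(-441) = -268 + 441/221 = -58787/221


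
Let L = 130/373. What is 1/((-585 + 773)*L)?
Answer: 373/24440 ≈ 0.015262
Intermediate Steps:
L = 130/373 (L = 130*(1/373) = 130/373 ≈ 0.34853)
1/((-585 + 773)*L) = 1/((-585 + 773)*(130/373)) = (373/130)/188 = (1/188)*(373/130) = 373/24440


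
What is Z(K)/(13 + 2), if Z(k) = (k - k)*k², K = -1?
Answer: 0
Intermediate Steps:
Z(k) = 0 (Z(k) = 0*k² = 0)
Z(K)/(13 + 2) = 0/(13 + 2) = 0/15 = (1/15)*0 = 0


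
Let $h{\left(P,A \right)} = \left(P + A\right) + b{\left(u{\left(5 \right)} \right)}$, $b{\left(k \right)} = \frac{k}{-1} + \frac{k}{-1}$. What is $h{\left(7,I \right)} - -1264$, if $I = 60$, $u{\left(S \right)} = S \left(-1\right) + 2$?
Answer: $1337$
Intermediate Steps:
$u{\left(S \right)} = 2 - S$ ($u{\left(S \right)} = - S + 2 = 2 - S$)
$b{\left(k \right)} = - 2 k$ ($b{\left(k \right)} = k \left(-1\right) + k \left(-1\right) = - k - k = - 2 k$)
$h{\left(P,A \right)} = 6 + A + P$ ($h{\left(P,A \right)} = \left(P + A\right) - 2 \left(2 - 5\right) = \left(A + P\right) - 2 \left(2 - 5\right) = \left(A + P\right) - -6 = \left(A + P\right) + 6 = 6 + A + P$)
$h{\left(7,I \right)} - -1264 = \left(6 + 60 + 7\right) - -1264 = 73 + 1264 = 1337$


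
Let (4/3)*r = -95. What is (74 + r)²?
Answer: 121/16 ≈ 7.5625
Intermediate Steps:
r = -285/4 (r = (¾)*(-95) = -285/4 ≈ -71.250)
(74 + r)² = (74 - 285/4)² = (11/4)² = 121/16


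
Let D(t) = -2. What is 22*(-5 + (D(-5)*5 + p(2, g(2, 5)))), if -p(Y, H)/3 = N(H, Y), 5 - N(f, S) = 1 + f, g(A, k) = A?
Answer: -462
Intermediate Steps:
N(f, S) = 4 - f (N(f, S) = 5 - (1 + f) = 5 + (-1 - f) = 4 - f)
p(Y, H) = -12 + 3*H (p(Y, H) = -3*(4 - H) = -12 + 3*H)
22*(-5 + (D(-5)*5 + p(2, g(2, 5)))) = 22*(-5 + (-2*5 + (-12 + 3*2))) = 22*(-5 + (-10 + (-12 + 6))) = 22*(-5 + (-10 - 6)) = 22*(-5 - 16) = 22*(-21) = -462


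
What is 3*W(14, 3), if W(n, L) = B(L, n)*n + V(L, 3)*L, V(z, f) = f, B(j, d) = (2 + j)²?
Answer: 1077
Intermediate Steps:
W(n, L) = 3*L + n*(2 + L)² (W(n, L) = (2 + L)²*n + 3*L = n*(2 + L)² + 3*L = 3*L + n*(2 + L)²)
3*W(14, 3) = 3*(3*3 + 14*(2 + 3)²) = 3*(9 + 14*5²) = 3*(9 + 14*25) = 3*(9 + 350) = 3*359 = 1077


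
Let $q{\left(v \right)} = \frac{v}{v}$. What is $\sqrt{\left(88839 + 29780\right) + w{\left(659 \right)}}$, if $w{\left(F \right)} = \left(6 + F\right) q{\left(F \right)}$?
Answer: $2 \sqrt{29821} \approx 345.38$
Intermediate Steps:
$q{\left(v \right)} = 1$
$w{\left(F \right)} = 6 + F$ ($w{\left(F \right)} = \left(6 + F\right) 1 = 6 + F$)
$\sqrt{\left(88839 + 29780\right) + w{\left(659 \right)}} = \sqrt{\left(88839 + 29780\right) + \left(6 + 659\right)} = \sqrt{118619 + 665} = \sqrt{119284} = 2 \sqrt{29821}$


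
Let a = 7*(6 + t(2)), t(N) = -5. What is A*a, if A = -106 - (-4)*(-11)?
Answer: -1050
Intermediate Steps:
a = 7 (a = 7*(6 - 5) = 7*1 = 7)
A = -150 (A = -106 - 1*44 = -106 - 44 = -150)
A*a = -150*7 = -1050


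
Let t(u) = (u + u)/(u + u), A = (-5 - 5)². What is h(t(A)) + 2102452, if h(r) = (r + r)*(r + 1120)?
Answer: 2104694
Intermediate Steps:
A = 100 (A = (-10)² = 100)
t(u) = 1 (t(u) = (2*u)/((2*u)) = (2*u)*(1/(2*u)) = 1)
h(r) = 2*r*(1120 + r) (h(r) = (2*r)*(1120 + r) = 2*r*(1120 + r))
h(t(A)) + 2102452 = 2*1*(1120 + 1) + 2102452 = 2*1*1121 + 2102452 = 2242 + 2102452 = 2104694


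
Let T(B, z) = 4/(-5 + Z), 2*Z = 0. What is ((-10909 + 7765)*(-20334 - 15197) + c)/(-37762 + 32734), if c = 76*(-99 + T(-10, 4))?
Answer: -139627349/6285 ≈ -22216.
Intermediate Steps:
Z = 0 (Z = (½)*0 = 0)
T(B, z) = -⅘ (T(B, z) = 4/(-5 + 0) = 4/(-5) = 4*(-⅕) = -⅘)
c = -37924/5 (c = 76*(-99 - ⅘) = 76*(-499/5) = -37924/5 ≈ -7584.8)
((-10909 + 7765)*(-20334 - 15197) + c)/(-37762 + 32734) = ((-10909 + 7765)*(-20334 - 15197) - 37924/5)/(-37762 + 32734) = (-3144*(-35531) - 37924/5)/(-5028) = (111709464 - 37924/5)*(-1/5028) = (558509396/5)*(-1/5028) = -139627349/6285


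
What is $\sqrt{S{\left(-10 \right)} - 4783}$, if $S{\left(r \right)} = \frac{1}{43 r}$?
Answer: $\frac{i \sqrt{884377130}}{430} \approx 69.159 i$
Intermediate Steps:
$S{\left(r \right)} = \frac{1}{43 r}$
$\sqrt{S{\left(-10 \right)} - 4783} = \sqrt{\frac{1}{43 \left(-10\right)} - 4783} = \sqrt{\frac{1}{43} \left(- \frac{1}{10}\right) - 4783} = \sqrt{- \frac{1}{430} - 4783} = \sqrt{- \frac{2056691}{430}} = \frac{i \sqrt{884377130}}{430}$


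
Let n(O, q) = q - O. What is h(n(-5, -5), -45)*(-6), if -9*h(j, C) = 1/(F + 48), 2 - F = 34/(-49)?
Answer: 49/3726 ≈ 0.013151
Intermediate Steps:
F = 132/49 (F = 2 - 34/(-49) = 2 - 34*(-1)/49 = 2 - 1*(-34/49) = 2 + 34/49 = 132/49 ≈ 2.6939)
h(j, C) = -49/22356 (h(j, C) = -1/(9*(132/49 + 48)) = -1/(9*2484/49) = -1/9*49/2484 = -49/22356)
h(n(-5, -5), -45)*(-6) = -49/22356*(-6) = 49/3726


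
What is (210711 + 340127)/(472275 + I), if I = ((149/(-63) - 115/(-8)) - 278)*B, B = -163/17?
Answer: 4719579984/4068303817 ≈ 1.1601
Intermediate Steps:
B = -163/17 (B = -163*1/17 = -163/17 ≈ -9.5882)
I = 21851617/8568 (I = ((149/(-63) - 115/(-8)) - 278)*(-163/17) = ((149*(-1/63) - 115*(-1/8)) - 278)*(-163/17) = ((-149/63 + 115/8) - 278)*(-163/17) = (6053/504 - 278)*(-163/17) = -134059/504*(-163/17) = 21851617/8568 ≈ 2550.4)
(210711 + 340127)/(472275 + I) = (210711 + 340127)/(472275 + 21851617/8568) = 550838/(4068303817/8568) = 550838*(8568/4068303817) = 4719579984/4068303817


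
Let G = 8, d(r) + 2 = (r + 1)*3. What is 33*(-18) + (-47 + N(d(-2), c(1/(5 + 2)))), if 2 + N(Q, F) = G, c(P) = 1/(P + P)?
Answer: -635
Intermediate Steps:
c(P) = 1/(2*P)
d(r) = 1 + 3*r (d(r) = -2 + (r + 1)*3 = -2 + (1 + r)*3 = -2 + (3 + 3*r) = 1 + 3*r)
N(Q, F) = 6 (N(Q, F) = -2 + 8 = 6)
33*(-18) + (-47 + N(d(-2), c(1/(5 + 2)))) = 33*(-18) + (-47 + 6) = -594 - 41 = -635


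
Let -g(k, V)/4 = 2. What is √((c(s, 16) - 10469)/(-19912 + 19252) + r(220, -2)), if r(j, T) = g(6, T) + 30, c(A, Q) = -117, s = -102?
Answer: √4142490/330 ≈ 6.1676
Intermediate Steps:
g(k, V) = -8 (g(k, V) = -4*2 = -8)
r(j, T) = 22 (r(j, T) = -8 + 30 = 22)
√((c(s, 16) - 10469)/(-19912 + 19252) + r(220, -2)) = √((-117 - 10469)/(-19912 + 19252) + 22) = √(-10586/(-660) + 22) = √(-10586*(-1/660) + 22) = √(5293/330 + 22) = √(12553/330) = √4142490/330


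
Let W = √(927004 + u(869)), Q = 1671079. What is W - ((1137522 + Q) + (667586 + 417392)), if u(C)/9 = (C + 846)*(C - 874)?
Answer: -3893579 + √849829 ≈ -3.8927e+6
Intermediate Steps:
u(C) = 9*(-874 + C)*(846 + C) (u(C) = 9*((C + 846)*(C - 874)) = 9*((846 + C)*(-874 + C)) = 9*((-874 + C)*(846 + C)) = 9*(-874 + C)*(846 + C))
W = √849829 (W = √(927004 + (-6654636 - 252*869 + 9*869²)) = √(927004 + (-6654636 - 218988 + 9*755161)) = √(927004 + (-6654636 - 218988 + 6796449)) = √(927004 - 77175) = √849829 ≈ 921.86)
W - ((1137522 + Q) + (667586 + 417392)) = √849829 - ((1137522 + 1671079) + (667586 + 417392)) = √849829 - (2808601 + 1084978) = √849829 - 1*3893579 = √849829 - 3893579 = -3893579 + √849829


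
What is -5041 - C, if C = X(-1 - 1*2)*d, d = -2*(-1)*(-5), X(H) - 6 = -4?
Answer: -5021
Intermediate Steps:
X(H) = 2 (X(H) = 6 - 4 = 2)
d = -10 (d = 2*(-5) = -10)
C = -20 (C = 2*(-10) = -20)
-5041 - C = -5041 - 1*(-20) = -5041 + 20 = -5021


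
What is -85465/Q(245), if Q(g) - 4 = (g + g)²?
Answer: -85465/240104 ≈ -0.35595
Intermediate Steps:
Q(g) = 4 + 4*g² (Q(g) = 4 + (g + g)² = 4 + (2*g)² = 4 + 4*g²)
-85465/Q(245) = -85465/(4 + 4*245²) = -85465/(4 + 4*60025) = -85465/(4 + 240100) = -85465/240104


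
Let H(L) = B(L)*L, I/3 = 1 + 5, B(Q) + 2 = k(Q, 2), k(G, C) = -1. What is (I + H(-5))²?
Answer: 1089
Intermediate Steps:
B(Q) = -3 (B(Q) = -2 - 1 = -3)
I = 18 (I = 3*(1 + 5) = 3*6 = 18)
H(L) = -3*L
(I + H(-5))² = (18 - 3*(-5))² = (18 + 15)² = 33² = 1089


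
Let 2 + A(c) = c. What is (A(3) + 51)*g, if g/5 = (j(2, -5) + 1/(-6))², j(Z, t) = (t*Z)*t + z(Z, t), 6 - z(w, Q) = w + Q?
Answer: 8099585/9 ≈ 8.9995e+5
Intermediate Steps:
z(w, Q) = 6 - Q - w (z(w, Q) = 6 - (w + Q) = 6 - (Q + w) = 6 + (-Q - w) = 6 - Q - w)
A(c) = -2 + c
j(Z, t) = 6 - Z - t + Z*t² (j(Z, t) = (t*Z)*t + (6 - t - Z) = (Z*t)*t + (6 - Z - t) = Z*t² + (6 - Z - t) = 6 - Z - t + Z*t²)
g = 623045/36 (g = 5*((6 - 1*2 - 1*(-5) + 2*(-5)²) + 1/(-6))² = 5*((6 - 2 + 5 + 2*25) - ⅙)² = 5*((6 - 2 + 5 + 50) - ⅙)² = 5*(59 - ⅙)² = 5*(353/6)² = 5*(124609/36) = 623045/36 ≈ 17307.)
(A(3) + 51)*g = ((-2 + 3) + 51)*(623045/36) = (1 + 51)*(623045/36) = 52*(623045/36) = 8099585/9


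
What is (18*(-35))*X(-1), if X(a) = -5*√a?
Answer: 3150*I ≈ 3150.0*I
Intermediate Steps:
(18*(-35))*X(-1) = (18*(-35))*(-5*I) = -(-3150)*I = 3150*I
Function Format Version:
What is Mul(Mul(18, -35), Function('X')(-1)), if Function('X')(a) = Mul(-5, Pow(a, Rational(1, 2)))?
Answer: Mul(3150, I) ≈ Mul(3150.0, I)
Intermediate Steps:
Mul(Mul(18, -35), Function('X')(-1)) = Mul(Mul(18, -35), Mul(-5, Pow(-1, Rational(1, 2)))) = Mul(-630, Mul(-5, I)) = Mul(3150, I)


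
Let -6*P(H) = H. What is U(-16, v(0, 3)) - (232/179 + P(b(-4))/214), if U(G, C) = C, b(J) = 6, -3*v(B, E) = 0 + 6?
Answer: -126081/38306 ≈ -3.2914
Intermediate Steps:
v(B, E) = -2 (v(B, E) = -(0 + 6)/3 = -⅓*6 = -2)
P(H) = -H/6
U(-16, v(0, 3)) - (232/179 + P(b(-4))/214) = -2 - (232/179 - ⅙*6/214) = -2 - (232*(1/179) - 1*1/214) = -2 - (232/179 - 1/214) = -2 - 1*49469/38306 = -2 - 49469/38306 = -126081/38306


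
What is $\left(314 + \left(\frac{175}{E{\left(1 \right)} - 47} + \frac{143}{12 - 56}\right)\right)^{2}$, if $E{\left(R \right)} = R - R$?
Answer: $\frac{3331713841}{35344} \approx 94265.0$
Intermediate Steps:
$E{\left(R \right)} = 0$
$\left(314 + \left(\frac{175}{E{\left(1 \right)} - 47} + \frac{143}{12 - 56}\right)\right)^{2} = \left(314 + \left(\frac{175}{0 - 47} + \frac{143}{12 - 56}\right)\right)^{2} = \left(314 + \left(\frac{175}{-47} + \frac{143}{12 - 56}\right)\right)^{2} = \left(314 + \left(175 \left(- \frac{1}{47}\right) + \frac{143}{-44}\right)\right)^{2} = \left(314 + \left(- \frac{175}{47} + 143 \left(- \frac{1}{44}\right)\right)\right)^{2} = \left(314 - \frac{1311}{188}\right)^{2} = \left(\frac{57721}{188}\right)^{2} = \frac{3331713841}{35344}$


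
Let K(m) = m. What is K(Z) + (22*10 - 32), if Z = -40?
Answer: 148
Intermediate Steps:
K(Z) + (22*10 - 32) = -40 + (22*10 - 32) = -40 + (220 - 32) = -40 + 188 = 148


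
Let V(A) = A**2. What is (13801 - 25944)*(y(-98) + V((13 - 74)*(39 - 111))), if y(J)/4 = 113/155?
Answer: -36306335931196/155 ≈ -2.3423e+11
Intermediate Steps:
y(J) = 452/155 (y(J) = 4*(113/155) = 452/155)
(13801 - 25944)*(y(-98) + V((13 - 74)*(39 - 111))) = (13801 - 25944)*(452/155 + ((13 - 74)*(39 - 111))**2) = -12143*(452/155 + (-61*(-72))**2) = -12143*(452/155 + 4392**2) = -12143*(452/155 + 19289664) = -12143*2989898372/155 = -36306335931196/155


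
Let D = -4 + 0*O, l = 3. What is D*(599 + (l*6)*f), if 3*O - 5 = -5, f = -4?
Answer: -2108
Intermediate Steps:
O = 0 (O = 5/3 + (1/3)*(-5) = 5/3 - 5/3 = 0)
D = -4 (D = -4 + 0*0 = -4 + 0 = -4)
D*(599 + (l*6)*f) = -4*(599 + (3*6)*(-4)) = -4*(599 + 18*(-4)) = -4*(599 - 72) = -4*527 = -2108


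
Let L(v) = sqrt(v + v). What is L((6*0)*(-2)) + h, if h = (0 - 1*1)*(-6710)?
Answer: 6710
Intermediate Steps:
h = 6710 (h = (0 - 1)*(-6710) = -1*(-6710) = 6710)
L(v) = sqrt(2)*sqrt(v) (L(v) = sqrt(2*v) = sqrt(2)*sqrt(v))
L((6*0)*(-2)) + h = sqrt(2)*sqrt((6*0)*(-2)) + 6710 = sqrt(2)*sqrt(0*(-2)) + 6710 = sqrt(2)*sqrt(0) + 6710 = sqrt(2)*0 + 6710 = 0 + 6710 = 6710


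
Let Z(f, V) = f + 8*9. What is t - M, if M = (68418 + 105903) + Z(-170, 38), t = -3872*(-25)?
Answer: -77423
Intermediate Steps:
Z(f, V) = 72 + f (Z(f, V) = f + 72 = 72 + f)
t = 96800
M = 174223 (M = (68418 + 105903) + (72 - 170) = 174321 - 98 = 174223)
t - M = 96800 - 1*174223 = 96800 - 174223 = -77423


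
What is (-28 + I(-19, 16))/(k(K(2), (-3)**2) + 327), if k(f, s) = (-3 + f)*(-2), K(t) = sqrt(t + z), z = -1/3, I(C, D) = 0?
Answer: -3996/47521 - 8*sqrt(15)/47521 ≈ -0.084741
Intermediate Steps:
z = -1/3 (z = -1*1/3 = -1/3 ≈ -0.33333)
K(t) = sqrt(-1/3 + t) (K(t) = sqrt(t - 1/3) = sqrt(-1/3 + t))
k(f, s) = 6 - 2*f
(-28 + I(-19, 16))/(k(K(2), (-3)**2) + 327) = (-28 + 0)/((6 - 2*sqrt(-3 + 9*2)/3) + 327) = -28/((6 - 2*sqrt(-3 + 18)/3) + 327) = -28/((6 - 2*sqrt(15)/3) + 327) = -28/(333 - 2*sqrt(15)/3)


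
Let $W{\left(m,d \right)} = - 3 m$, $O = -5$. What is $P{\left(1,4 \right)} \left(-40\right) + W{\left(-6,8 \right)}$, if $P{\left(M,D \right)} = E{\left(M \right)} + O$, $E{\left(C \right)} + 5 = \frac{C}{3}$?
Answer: $\frac{1214}{3} \approx 404.67$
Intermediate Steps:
$E{\left(C \right)} = -5 + \frac{C}{3}$
$P{\left(M,D \right)} = -10 + \frac{M}{3}$ ($P{\left(M,D \right)} = \left(-5 + \frac{M}{3}\right) - 5 = -10 + \frac{M}{3}$)
$P{\left(1,4 \right)} \left(-40\right) + W{\left(-6,8 \right)} = \left(-10 + \frac{1}{3} \cdot 1\right) \left(-40\right) - -18 = \left(-10 + \frac{1}{3}\right) \left(-40\right) + 18 = \left(- \frac{29}{3}\right) \left(-40\right) + 18 = \frac{1160}{3} + 18 = \frac{1214}{3}$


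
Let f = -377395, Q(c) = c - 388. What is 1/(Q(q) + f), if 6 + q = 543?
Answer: -1/377246 ≈ -2.6508e-6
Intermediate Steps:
q = 537 (q = -6 + 543 = 537)
Q(c) = -388 + c
1/(Q(q) + f) = 1/((-388 + 537) - 377395) = 1/(149 - 377395) = 1/(-377246) = -1/377246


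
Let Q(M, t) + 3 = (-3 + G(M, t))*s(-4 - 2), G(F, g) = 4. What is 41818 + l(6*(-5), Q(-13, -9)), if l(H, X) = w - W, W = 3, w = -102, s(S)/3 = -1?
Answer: 41713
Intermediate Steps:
s(S) = -3 (s(S) = 3*(-1) = -3)
Q(M, t) = -6 (Q(M, t) = -3 + (-3 + 4)*(-3) = -3 + 1*(-3) = -3 - 3 = -6)
l(H, X) = -105 (l(H, X) = -102 - 1*3 = -102 - 3 = -105)
41818 + l(6*(-5), Q(-13, -9)) = 41818 - 105 = 41713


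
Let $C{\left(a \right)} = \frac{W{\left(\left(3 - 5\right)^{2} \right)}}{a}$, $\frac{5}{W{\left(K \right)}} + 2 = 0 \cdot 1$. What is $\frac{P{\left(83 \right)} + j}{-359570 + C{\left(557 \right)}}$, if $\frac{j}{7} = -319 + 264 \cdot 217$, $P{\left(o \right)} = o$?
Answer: $- \frac{19318988}{17415695} \approx -1.1093$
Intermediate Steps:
$W{\left(K \right)} = - \frac{5}{2}$ ($W{\left(K \right)} = \frac{5}{-2 + 0 \cdot 1} = \frac{5}{-2 + 0} = \frac{5}{-2} = 5 \left(- \frac{1}{2}\right) = - \frac{5}{2}$)
$j = 398783$ ($j = 7 \left(-319 + 264 \cdot 217\right) = 7 \left(-319 + 57288\right) = 7 \cdot 56969 = 398783$)
$C{\left(a \right)} = - \frac{5}{2 a}$
$\frac{P{\left(83 \right)} + j}{-359570 + C{\left(557 \right)}} = \frac{83 + 398783}{-359570 - \frac{5}{2 \cdot 557}} = \frac{398866}{-359570 - \frac{5}{1114}} = \frac{398866}{- \frac{400560985}{1114}} = 398866 \left(- \frac{1114}{400560985}\right) = - \frac{19318988}{17415695}$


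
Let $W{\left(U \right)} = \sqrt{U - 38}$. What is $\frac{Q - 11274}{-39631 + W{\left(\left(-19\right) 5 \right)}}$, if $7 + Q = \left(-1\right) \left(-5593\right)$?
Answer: $\frac{112710564}{785308147} + \frac{2844 i \sqrt{133}}{785308147} \approx 0.14352 + 4.1765 \cdot 10^{-5} i$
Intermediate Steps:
$W{\left(U \right)} = \sqrt{-38 + U}$
$Q = 5586$ ($Q = -7 - -5593 = -7 + 5593 = 5586$)
$\frac{Q - 11274}{-39631 + W{\left(\left(-19\right) 5 \right)}} = \frac{5586 - 11274}{-39631 + \sqrt{-38 - 95}} = - \frac{5688}{-39631 + \sqrt{-38 - 95}} = - \frac{5688}{-39631 + \sqrt{-133}} = - \frac{5688}{-39631 + i \sqrt{133}}$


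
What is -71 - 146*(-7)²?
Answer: -7225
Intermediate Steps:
-71 - 146*(-7)² = -71 - 146*49 = -71 - 7154 = -7225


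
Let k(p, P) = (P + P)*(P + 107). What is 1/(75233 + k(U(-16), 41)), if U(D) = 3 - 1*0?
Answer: 1/87369 ≈ 1.1446e-5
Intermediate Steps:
U(D) = 3 (U(D) = 3 + 0 = 3)
k(p, P) = 2*P*(107 + P) (k(p, P) = (2*P)*(107 + P) = 2*P*(107 + P))
1/(75233 + k(U(-16), 41)) = 1/(75233 + 2*41*(107 + 41)) = 1/(75233 + 2*41*148) = 1/(75233 + 12136) = 1/87369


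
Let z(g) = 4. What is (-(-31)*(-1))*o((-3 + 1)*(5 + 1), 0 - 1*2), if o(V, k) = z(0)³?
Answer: -1984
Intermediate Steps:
o(V, k) = 64 (o(V, k) = 4³ = 64)
(-(-31)*(-1))*o((-3 + 1)*(5 + 1), 0 - 1*2) = -(-31)*(-1)*64 = -31*1*64 = -31*64 = -1984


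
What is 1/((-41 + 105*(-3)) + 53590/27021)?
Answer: -27021/9565886 ≈ -0.0028247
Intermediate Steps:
1/((-41 + 105*(-3)) + 53590/27021) = 1/((-41 - 315) + 53590*(1/27021)) = 1/(-356 + 53590/27021) = 1/(-9565886/27021) = -27021/9565886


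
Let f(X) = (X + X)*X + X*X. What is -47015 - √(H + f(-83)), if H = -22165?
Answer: -47015 - I*√1498 ≈ -47015.0 - 38.704*I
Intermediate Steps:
f(X) = 3*X² (f(X) = (2*X)*X + X² = 2*X² + X² = 3*X²)
-47015 - √(H + f(-83)) = -47015 - √(-22165 + 3*(-83)²) = -47015 - √(-22165 + 3*6889) = -47015 - √(-22165 + 20667) = -47015 - √(-1498) = -47015 - I*√1498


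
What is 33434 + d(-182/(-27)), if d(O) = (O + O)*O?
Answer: 24439634/729 ≈ 33525.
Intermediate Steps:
d(O) = 2*O**2 (d(O) = (2*O)*O = 2*O**2)
33434 + d(-182/(-27)) = 33434 + 2*(-182/(-27))**2 = 33434 + 2*(-182*(-1/27))**2 = 33434 + 2*(182/27)**2 = 33434 + 2*(33124/729) = 33434 + 66248/729 = 24439634/729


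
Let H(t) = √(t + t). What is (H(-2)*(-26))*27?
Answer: -1404*I ≈ -1404.0*I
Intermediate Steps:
H(t) = √2*√t (H(t) = √(2*t) = √2*√t)
(H(-2)*(-26))*27 = ((√2*√(-2))*(-26))*27 = ((√2*(I*√2))*(-26))*27 = ((2*I)*(-26))*27 = -52*I*27 = -1404*I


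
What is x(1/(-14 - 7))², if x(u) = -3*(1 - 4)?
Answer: 81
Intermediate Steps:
x(u) = 9 (x(u) = -3*(-3) = 9)
x(1/(-14 - 7))² = 9² = 81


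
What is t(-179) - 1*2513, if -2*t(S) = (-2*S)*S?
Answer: 29528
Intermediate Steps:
t(S) = S² (t(S) = -(-2*S)*S/2 = -(-1)*S² = S²)
t(-179) - 1*2513 = (-179)² - 1*2513 = 32041 - 2513 = 29528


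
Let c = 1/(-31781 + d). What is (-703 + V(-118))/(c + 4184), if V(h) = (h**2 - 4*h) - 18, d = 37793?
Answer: 82214100/25154209 ≈ 3.2684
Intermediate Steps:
V(h) = -18 + h**2 - 4*h
c = 1/6012 (c = 1/(-31781 + 37793) = 1/6012 ≈ 0.00016633)
(-703 + V(-118))/(c + 4184) = (-703 + (-18 + (-118)**2 - 4*(-118)))/(1/6012 + 4184) = (-703 + (-18 + 13924 + 472))/(25154209/6012) = (-703 + 14378)*(6012/25154209) = 13675*(6012/25154209) = 82214100/25154209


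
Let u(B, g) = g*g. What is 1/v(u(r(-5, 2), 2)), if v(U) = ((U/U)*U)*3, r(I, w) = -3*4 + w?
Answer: 1/12 ≈ 0.083333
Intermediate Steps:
r(I, w) = -12 + w
u(B, g) = g²
v(U) = 3*U (v(U) = (1*U)*3 = U*3 = 3*U)
1/v(u(r(-5, 2), 2)) = 1/(3*2²) = 1/(3*4) = 1/12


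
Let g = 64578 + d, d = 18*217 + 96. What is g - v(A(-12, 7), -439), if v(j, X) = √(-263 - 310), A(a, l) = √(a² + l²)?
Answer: 68580 - I*√573 ≈ 68580.0 - 23.937*I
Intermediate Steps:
d = 4002 (d = 3906 + 96 = 4002)
v(j, X) = I*√573 (v(j, X) = √(-573) = I*√573)
g = 68580 (g = 64578 + 4002 = 68580)
g - v(A(-12, 7), -439) = 68580 - I*√573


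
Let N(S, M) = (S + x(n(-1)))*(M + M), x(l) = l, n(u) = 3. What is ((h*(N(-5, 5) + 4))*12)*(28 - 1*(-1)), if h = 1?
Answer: -5568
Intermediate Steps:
N(S, M) = 2*M*(3 + S) (N(S, M) = (S + 3)*(M + M) = (3 + S)*(2*M) = 2*M*(3 + S))
((h*(N(-5, 5) + 4))*12)*(28 - 1*(-1)) = ((1*(2*5*(3 - 5) + 4))*12)*(28 - 1*(-1)) = ((1*(2*5*(-2) + 4))*12)*(28 + 1) = ((1*(-20 + 4))*12)*29 = ((1*(-16))*12)*29 = -16*12*29 = -192*29 = -5568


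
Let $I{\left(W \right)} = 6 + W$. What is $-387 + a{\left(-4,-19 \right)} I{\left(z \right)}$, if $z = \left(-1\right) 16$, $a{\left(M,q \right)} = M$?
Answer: $-347$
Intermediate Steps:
$z = -16$
$-387 + a{\left(-4,-19 \right)} I{\left(z \right)} = -387 - 4 \left(6 - 16\right) = -387 - -40 = -387 + 40 = -347$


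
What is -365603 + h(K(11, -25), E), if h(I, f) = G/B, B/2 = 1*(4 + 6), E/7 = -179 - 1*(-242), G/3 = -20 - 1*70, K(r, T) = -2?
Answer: -731233/2 ≈ -3.6562e+5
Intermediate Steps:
G = -270 (G = 3*(-20 - 1*70) = 3*(-20 - 70) = 3*(-90) = -270)
E = 441 (E = 7*(-179 - 1*(-242)) = 7*(-179 + 242) = 7*63 = 441)
B = 20 (B = 2*(1*(4 + 6)) = 2*(1*10) = 2*10 = 20)
h(I, f) = -27/2 (h(I, f) = -270/20 = -270*1/20 = -27/2)
-365603 + h(K(11, -25), E) = -365603 - 27/2 = -731233/2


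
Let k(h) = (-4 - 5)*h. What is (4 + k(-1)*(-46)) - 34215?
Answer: -34625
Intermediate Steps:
k(h) = -9*h
(4 + k(-1)*(-46)) - 34215 = (4 - 9*(-1)*(-46)) - 34215 = (4 + 9*(-46)) - 34215 = (4 - 414) - 34215 = -410 - 34215 = -34625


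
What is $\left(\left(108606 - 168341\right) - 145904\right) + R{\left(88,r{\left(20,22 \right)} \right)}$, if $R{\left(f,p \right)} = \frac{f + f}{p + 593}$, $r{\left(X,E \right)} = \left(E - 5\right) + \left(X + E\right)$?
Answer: $- \frac{33519113}{163} \approx -2.0564 \cdot 10^{5}$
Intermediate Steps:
$r{\left(X,E \right)} = -5 + X + 2 E$ ($r{\left(X,E \right)} = \left(-5 + E\right) + \left(E + X\right) = -5 + X + 2 E$)
$R{\left(f,p \right)} = \frac{2 f}{593 + p}$
$\left(\left(108606 - 168341\right) - 145904\right) + R{\left(88,r{\left(20,22 \right)} \right)} = \left(\left(108606 - 168341\right) - 145904\right) + 2 \cdot 88 \frac{1}{593 + \left(-5 + 20 + 2 \cdot 22\right)} = \left(-59735 - 145904\right) + 2 \cdot 88 \frac{1}{593 + \left(-5 + 20 + 44\right)} = -205639 + 2 \cdot 88 \frac{1}{593 + 59} = -205639 + 2 \cdot 88 \cdot \frac{1}{652} = -205639 + \frac{44}{163} = - \frac{33519113}{163}$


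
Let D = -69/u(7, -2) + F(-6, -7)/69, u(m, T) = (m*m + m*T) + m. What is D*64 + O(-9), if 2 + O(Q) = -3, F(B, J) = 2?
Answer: -52303/483 ≈ -108.29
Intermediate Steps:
O(Q) = -5 (O(Q) = -2 - 3 = -5)
u(m, T) = m + m² + T*m (u(m, T) = (m² + T*m) + m = m + m² + T*m)
D = -1559/966 (D = -69*1/(7*(1 - 2 + 7)) + 2/69 = -69/(7*6) + 2*(1/69) = -69/42 + 2/69 = -69*1/42 + 2/69 = -23/14 + 2/69 = -1559/966 ≈ -1.6139)
D*64 + O(-9) = -1559/966*64 - 5 = -49888/483 - 5 = -52303/483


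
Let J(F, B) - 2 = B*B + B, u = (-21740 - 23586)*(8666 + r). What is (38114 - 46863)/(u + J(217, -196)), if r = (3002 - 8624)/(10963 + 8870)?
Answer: 57839639/2596430885310 ≈ 2.2277e-5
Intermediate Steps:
r = -1874/6611 (r = -5622/19833 = -5622*1/19833 = -1874/6611 ≈ -0.28347)
u = -2596683570952/6611 (u = (-21740 - 23586)*(8666 - 1874/6611) = -45326*57289052/6611 = -2596683570952/6611 ≈ -3.9278e+8)
J(F, B) = 2 + B + B² (J(F, B) = 2 + (B*B + B) = 2 + (B² + B) = 2 + (B + B²) = 2 + B + B²)
(38114 - 46863)/(u + J(217, -196)) = (38114 - 46863)/(-2596683570952/6611 + (2 - 196 + (-196)²)) = -8749/(-2596683570952/6611 + (2 - 196 + 38416)) = -8749/(-2596683570952/6611 + 38222) = -8749/(-2596430885310/6611) = -8749*(-6611/2596430885310) = 57839639/2596430885310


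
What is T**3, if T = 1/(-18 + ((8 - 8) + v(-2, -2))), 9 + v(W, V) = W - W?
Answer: -1/19683 ≈ -5.0805e-5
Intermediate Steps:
v(W, V) = -9 (v(W, V) = -9 + (W - W) = -9 + 0 = -9)
T = -1/27 (T = 1/(-18 + ((8 - 8) - 9)) = 1/(-18 + (0 - 9)) = 1/(-18 - 9) = 1/(-27) = -1/27 ≈ -0.037037)
T**3 = (-1/27)**3 = -1/19683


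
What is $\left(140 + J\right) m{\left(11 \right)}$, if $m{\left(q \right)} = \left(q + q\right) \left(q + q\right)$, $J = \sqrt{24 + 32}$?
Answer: $67760 + 968 \sqrt{14} \approx 71382.0$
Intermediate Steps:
$J = 2 \sqrt{14}$ ($J = \sqrt{56} = 2 \sqrt{14} \approx 7.4833$)
$m{\left(q \right)} = 4 q^{2}$ ($m{\left(q \right)} = 2 q 2 q = 4 q^{2}$)
$\left(140 + J\right) m{\left(11 \right)} = \left(140 + 2 \sqrt{14}\right) 4 \cdot 11^{2} = \left(140 + 2 \sqrt{14}\right) 4 \cdot 121 = \left(140 + 2 \sqrt{14}\right) 484 = 67760 + 968 \sqrt{14}$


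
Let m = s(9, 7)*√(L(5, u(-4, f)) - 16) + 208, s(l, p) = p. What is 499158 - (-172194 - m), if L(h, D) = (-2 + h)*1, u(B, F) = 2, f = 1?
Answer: 671560 + 7*I*√13 ≈ 6.7156e+5 + 25.239*I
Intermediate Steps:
L(h, D) = -2 + h
m = 208 + 7*I*√13 (m = 7*√((-2 + 5) - 16) + 208 = 7*√(3 - 16) + 208 = 7*√(-13) + 208 = 7*(I*√13) + 208 = 7*I*√13 + 208 = 208 + 7*I*√13 ≈ 208.0 + 25.239*I)
499158 - (-172194 - m) = 499158 - (-172194 - (208 + 7*I*√13)) = 499158 - (-172194 + (-208 - 7*I*√13)) = 499158 - (-172402 - 7*I*√13) = 499158 + (172402 + 7*I*√13) = 671560 + 7*I*√13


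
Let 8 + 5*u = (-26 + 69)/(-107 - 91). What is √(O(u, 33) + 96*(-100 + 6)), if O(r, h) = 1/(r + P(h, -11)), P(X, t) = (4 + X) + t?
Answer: I*√5246861531586/24113 ≈ 94.995*I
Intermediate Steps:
u = -1627/990 (u = -8/5 + ((-26 + 69)/(-107 - 91))/5 = -8/5 + (43/(-198))/5 = -8/5 + (43*(-1/198))/5 = -8/5 + (⅕)*(-43/198) = -8/5 - 43/990 = -1627/990 ≈ -1.6434)
P(X, t) = 4 + X + t
O(r, h) = 1/(-7 + h + r) (O(r, h) = 1/(r + (4 + h - 11)) = 1/(r + (-7 + h)) = 1/(-7 + h + r))
√(O(u, 33) + 96*(-100 + 6)) = √(1/(-7 + 33 - 1627/990) + 96*(-100 + 6)) = √(1/(24113/990) + 96*(-94)) = √(990/24113 - 9024) = √(-217594722/24113) = I*√5246861531586/24113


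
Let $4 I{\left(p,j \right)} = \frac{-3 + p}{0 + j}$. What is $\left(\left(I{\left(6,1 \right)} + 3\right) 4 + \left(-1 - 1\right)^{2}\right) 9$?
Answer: $171$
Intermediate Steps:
$I{\left(p,j \right)} = \frac{-3 + p}{4 j}$ ($I{\left(p,j \right)} = \frac{\left(-3 + p\right) \frac{1}{0 + j}}{4} = \frac{\left(-3 + p\right) \frac{1}{j}}{4} = \frac{\frac{1}{j} \left(-3 + p\right)}{4} = \frac{-3 + p}{4 j}$)
$\left(\left(I{\left(6,1 \right)} + 3\right) 4 + \left(-1 - 1\right)^{2}\right) 9 = \left(\left(\frac{-3 + 6}{4 \cdot 1} + 3\right) 4 + \left(-1 - 1\right)^{2}\right) 9 = \left(\left(\frac{1}{4} \cdot 1 \cdot 3 + 3\right) 4 + \left(-2\right)^{2}\right) 9 = \left(\left(\frac{3}{4} + 3\right) 4 + 4\right) 9 = \left(\frac{15}{4} \cdot 4 + 4\right) 9 = \left(15 + 4\right) 9 = 19 \cdot 9 = 171$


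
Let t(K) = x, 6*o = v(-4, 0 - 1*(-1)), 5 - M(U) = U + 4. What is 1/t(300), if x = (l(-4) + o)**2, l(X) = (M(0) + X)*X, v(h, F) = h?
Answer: 9/1156 ≈ 0.0077855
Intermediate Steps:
M(U) = 1 - U (M(U) = 5 - (U + 4) = 5 - (4 + U) = 5 + (-4 - U) = 1 - U)
o = -2/3 (o = (1/6)*(-4) = -2/3 ≈ -0.66667)
l(X) = X*(1 + X) (l(X) = ((1 - 1*0) + X)*X = ((1 + 0) + X)*X = (1 + X)*X = X*(1 + X))
x = 1156/9 (x = (-4*(1 - 4) - 2/3)**2 = (-4*(-3) - 2/3)**2 = (12 - 2/3)**2 = (34/3)**2 = 1156/9 ≈ 128.44)
t(K) = 1156/9
1/t(300) = 1/(1156/9) = 9/1156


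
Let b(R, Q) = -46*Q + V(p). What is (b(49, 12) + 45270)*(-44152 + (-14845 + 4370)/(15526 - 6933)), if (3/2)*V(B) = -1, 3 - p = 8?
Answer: -16966141327624/8593 ≈ -1.9744e+9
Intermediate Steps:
p = -5 (p = 3 - 1*8 = 3 - 8 = -5)
V(B) = -2/3 (V(B) = (2/3)*(-1) = -2/3)
b(R, Q) = -2/3 - 46*Q (b(R, Q) = -46*Q - 2/3 = -2/3 - 46*Q)
(b(49, 12) + 45270)*(-44152 + (-14845 + 4370)/(15526 - 6933)) = ((-2/3 - 46*12) + 45270)*(-44152 + (-14845 + 4370)/(15526 - 6933)) = ((-2/3 - 552) + 45270)*(-44152 - 10475/8593) = (-1658/3 + 45270)*(-44152 - 10475*1/8593) = 134152*(-44152 - 10475/8593)/3 = (134152/3)*(-379408611/8593) = -16966141327624/8593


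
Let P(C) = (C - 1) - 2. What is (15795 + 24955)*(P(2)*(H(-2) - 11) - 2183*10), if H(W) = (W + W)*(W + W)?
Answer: -889776250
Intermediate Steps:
H(W) = 4*W² (H(W) = (2*W)*(2*W) = 4*W²)
P(C) = -3 + C (P(C) = (-1 + C) - 2 = -3 + C)
(15795 + 24955)*(P(2)*(H(-2) - 11) - 2183*10) = (15795 + 24955)*((-3 + 2)*(4*(-2)² - 11) - 2183*10) = 40750*(-(4*4 - 11) - 21830) = 40750*(-(16 - 11) - 21830) = 40750*(-1*5 - 21830) = 40750*(-5 - 21830) = 40750*(-21835) = -889776250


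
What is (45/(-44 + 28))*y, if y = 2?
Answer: -45/8 ≈ -5.6250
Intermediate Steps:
(45/(-44 + 28))*y = (45/(-44 + 28))*2 = (45/(-16))*2 = -1/16*45*2 = -45/16*2 = -45/8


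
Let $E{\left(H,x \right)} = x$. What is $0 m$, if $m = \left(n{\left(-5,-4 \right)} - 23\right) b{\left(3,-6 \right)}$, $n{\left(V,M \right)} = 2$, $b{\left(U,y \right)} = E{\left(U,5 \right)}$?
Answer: $0$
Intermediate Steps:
$b{\left(U,y \right)} = 5$
$m = -105$ ($m = \left(2 - 23\right) 5 = \left(-21\right) 5 = -105$)
$0 m = 0 \left(-105\right) = 0$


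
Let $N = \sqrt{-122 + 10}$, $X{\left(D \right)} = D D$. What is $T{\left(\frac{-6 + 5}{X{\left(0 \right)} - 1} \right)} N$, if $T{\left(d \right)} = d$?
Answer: $4 i \sqrt{7} \approx 10.583 i$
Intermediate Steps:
$X{\left(D \right)} = D^{2}$
$N = 4 i \sqrt{7}$ ($N = \sqrt{-112} = 4 i \sqrt{7} \approx 10.583 i$)
$T{\left(\frac{-6 + 5}{X{\left(0 \right)} - 1} \right)} N = \frac{-6 + 5}{0^{2} - 1} \cdot 4 i \sqrt{7} = - \frac{1}{0 - 1} \cdot 4 i \sqrt{7} = - \frac{1}{-1} \cdot 4 i \sqrt{7} = \left(-1\right) \left(-1\right) 4 i \sqrt{7} = 1 \cdot 4 i \sqrt{7} = 4 i \sqrt{7}$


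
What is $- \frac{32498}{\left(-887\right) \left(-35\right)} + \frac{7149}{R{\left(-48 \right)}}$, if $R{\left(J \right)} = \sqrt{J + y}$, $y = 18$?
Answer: $- \frac{32498}{31045} - \frac{2383 i \sqrt{30}}{10} \approx -1.0468 - 1305.2 i$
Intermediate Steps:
$R{\left(J \right)} = \sqrt{18 + J}$ ($R{\left(J \right)} = \sqrt{J + 18} = \sqrt{18 + J}$)
$- \frac{32498}{\left(-887\right) \left(-35\right)} + \frac{7149}{R{\left(-48 \right)}} = - \frac{32498}{\left(-887\right) \left(-35\right)} + \frac{7149}{\sqrt{18 - 48}} = - \frac{32498}{31045} + \frac{7149}{\sqrt{-30}} = \left(-32498\right) \frac{1}{31045} + \frac{7149}{i \sqrt{30}} = - \frac{32498}{31045} + 7149 \left(- \frac{i \sqrt{30}}{30}\right) = - \frac{32498}{31045} - \frac{2383 i \sqrt{30}}{10}$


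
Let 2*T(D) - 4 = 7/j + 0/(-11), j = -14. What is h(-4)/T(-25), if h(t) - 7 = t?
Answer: 12/7 ≈ 1.7143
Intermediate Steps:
T(D) = 7/4 (T(D) = 2 + (7/(-14) + 0/(-11))/2 = 2 + (7*(-1/14) + 0*(-1/11))/2 = 2 + (-½ + 0)/2 = 2 + (½)*(-½) = 2 - ¼ = 7/4)
h(t) = 7 + t
h(-4)/T(-25) = (7 - 4)/(7/4) = 3*(4/7) = 12/7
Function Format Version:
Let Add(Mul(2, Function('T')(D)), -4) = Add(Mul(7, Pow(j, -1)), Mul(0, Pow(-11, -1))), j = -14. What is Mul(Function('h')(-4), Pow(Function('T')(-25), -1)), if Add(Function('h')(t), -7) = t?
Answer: Rational(12, 7) ≈ 1.7143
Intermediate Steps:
Function('T')(D) = Rational(7, 4) (Function('T')(D) = Add(2, Mul(Rational(1, 2), Add(Mul(7, Pow(-14, -1)), Mul(0, Pow(-11, -1))))) = Add(2, Mul(Rational(1, 2), Add(Mul(7, Rational(-1, 14)), Mul(0, Rational(-1, 11))))) = Add(2, Mul(Rational(1, 2), Add(Rational(-1, 2), 0))) = Add(2, Mul(Rational(1, 2), Rational(-1, 2))) = Add(2, Rational(-1, 4)) = Rational(7, 4))
Function('h')(t) = Add(7, t)
Mul(Function('h')(-4), Pow(Function('T')(-25), -1)) = Mul(Add(7, -4), Pow(Rational(7, 4), -1)) = Mul(3, Rational(4, 7)) = Rational(12, 7)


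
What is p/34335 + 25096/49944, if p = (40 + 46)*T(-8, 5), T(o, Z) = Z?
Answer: 7359559/14290227 ≈ 0.51501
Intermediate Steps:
p = 430 (p = (40 + 46)*5 = 86*5 = 430)
p/34335 + 25096/49944 = 430/34335 + 25096/49944 = 430*(1/34335) + 25096*(1/49944) = 86/6867 + 3137/6243 = 7359559/14290227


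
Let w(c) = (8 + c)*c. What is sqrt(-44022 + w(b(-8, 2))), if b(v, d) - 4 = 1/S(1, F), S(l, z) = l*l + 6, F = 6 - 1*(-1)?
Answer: I*sqrt(2154613)/7 ≈ 209.69*I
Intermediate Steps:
F = 7 (F = 6 + 1 = 7)
S(l, z) = 6 + l**2 (S(l, z) = l**2 + 6 = 6 + l**2)
b(v, d) = 29/7 (b(v, d) = 4 + 1/(6 + 1**2) = 4 + 1/(6 + 1) = 4 + 1/7 = 29/7)
w(c) = c*(8 + c)
sqrt(-44022 + w(b(-8, 2))) = sqrt(-44022 + 29*(8 + 29/7)/7) = sqrt(-44022 + (29/7)*(85/7)) = sqrt(-44022 + 2465/49) = sqrt(-2154613/49) = I*sqrt(2154613)/7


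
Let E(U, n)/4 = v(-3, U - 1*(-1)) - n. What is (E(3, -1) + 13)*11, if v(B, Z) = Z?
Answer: 363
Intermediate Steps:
E(U, n) = 4 - 4*n + 4*U (E(U, n) = 4*((U - 1*(-1)) - n) = 4*((U + 1) - n) = 4*((1 + U) - n) = 4*(1 + U - n) = 4 - 4*n + 4*U)
(E(3, -1) + 13)*11 = ((4 - 4*(-1) + 4*3) + 13)*11 = ((4 + 4 + 12) + 13)*11 = (20 + 13)*11 = 33*11 = 363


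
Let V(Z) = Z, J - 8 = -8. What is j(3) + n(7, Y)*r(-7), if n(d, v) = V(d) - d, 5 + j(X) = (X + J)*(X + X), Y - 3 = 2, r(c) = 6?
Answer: 13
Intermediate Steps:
J = 0 (J = 8 - 8 = 0)
Y = 5 (Y = 3 + 2 = 5)
j(X) = -5 + 2*X² (j(X) = -5 + (X + 0)*(X + X) = -5 + X*(2*X) = -5 + 2*X²)
n(d, v) = 0 (n(d, v) = d - d = 0)
j(3) + n(7, Y)*r(-7) = (-5 + 2*3²) + 0*6 = (-5 + 2*9) + 0 = (-5 + 18) + 0 = 13 + 0 = 13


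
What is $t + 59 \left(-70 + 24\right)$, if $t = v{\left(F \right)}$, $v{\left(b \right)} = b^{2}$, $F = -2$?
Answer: $-2710$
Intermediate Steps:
$t = 4$ ($t = \left(-2\right)^{2} = 4$)
$t + 59 \left(-70 + 24\right) = 4 + 59 \left(-70 + 24\right) = 4 + 59 \left(-46\right) = 4 - 2714 = -2710$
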